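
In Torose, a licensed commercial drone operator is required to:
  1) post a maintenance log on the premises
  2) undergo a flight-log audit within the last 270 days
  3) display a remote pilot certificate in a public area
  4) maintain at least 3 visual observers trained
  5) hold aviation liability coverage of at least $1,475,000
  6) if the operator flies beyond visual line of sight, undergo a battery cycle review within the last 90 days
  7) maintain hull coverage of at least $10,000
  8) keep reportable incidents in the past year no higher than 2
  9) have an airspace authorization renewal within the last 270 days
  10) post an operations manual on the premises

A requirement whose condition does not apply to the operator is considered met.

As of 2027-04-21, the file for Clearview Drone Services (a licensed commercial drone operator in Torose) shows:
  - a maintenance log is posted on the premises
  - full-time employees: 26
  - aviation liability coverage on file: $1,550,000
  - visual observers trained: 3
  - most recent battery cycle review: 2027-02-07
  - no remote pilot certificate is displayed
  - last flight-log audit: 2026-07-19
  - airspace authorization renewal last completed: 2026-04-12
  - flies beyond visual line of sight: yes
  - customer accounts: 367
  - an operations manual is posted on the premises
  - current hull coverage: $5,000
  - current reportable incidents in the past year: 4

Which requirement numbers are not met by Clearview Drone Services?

2, 3, 7, 8, 9

1. maintenance log present → met
2. flight-log audit 276 days ago vs limit 270 → not met
3. remote pilot certificate absent → not met
4. visual observers trained 3 ≥ 3 → met
5. aviation liability coverage $1,550,000 ≥ $1,475,000 → met
6. condition 'flies beyond visual line of sight' holds; battery cycle review 73 days ago vs limit 90 → met
7. hull coverage $5,000 < $10,000 → not met
8. reportable incidents in the past year 4 > 2 → not met
9. airspace authorization renewal 374 days ago vs limit 270 → not met
10. operations manual present → met
Not met: 2, 3, 7, 8, 9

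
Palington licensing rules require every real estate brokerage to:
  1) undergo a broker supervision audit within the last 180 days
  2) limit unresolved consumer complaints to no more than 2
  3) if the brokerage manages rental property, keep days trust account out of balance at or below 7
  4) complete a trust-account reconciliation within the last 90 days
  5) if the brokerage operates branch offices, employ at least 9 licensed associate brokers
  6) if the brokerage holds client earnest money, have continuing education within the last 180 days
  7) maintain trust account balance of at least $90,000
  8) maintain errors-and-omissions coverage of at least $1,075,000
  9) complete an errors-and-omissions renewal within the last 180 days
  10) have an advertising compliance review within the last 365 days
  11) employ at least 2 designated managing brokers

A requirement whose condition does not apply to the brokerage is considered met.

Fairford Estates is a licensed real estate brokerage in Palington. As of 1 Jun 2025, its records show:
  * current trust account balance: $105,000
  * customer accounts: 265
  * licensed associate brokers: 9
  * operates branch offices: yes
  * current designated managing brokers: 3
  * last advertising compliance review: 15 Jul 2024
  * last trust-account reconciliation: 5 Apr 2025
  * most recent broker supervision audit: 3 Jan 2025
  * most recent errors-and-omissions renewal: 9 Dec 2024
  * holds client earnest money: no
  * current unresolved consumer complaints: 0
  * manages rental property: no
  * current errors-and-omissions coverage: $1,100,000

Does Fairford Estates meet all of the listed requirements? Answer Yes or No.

Yes

1. broker supervision audit 149 days ago vs limit 180 → met
2. unresolved consumer complaints 0 ≤ 2 → met
3. condition 'manages rental property' does not hold → requirement n/a → met
4. trust-account reconciliation 57 days ago vs limit 90 → met
5. condition 'operates branch offices' holds; licensed associate brokers 9 ≥ 9 → met
6. condition 'holds client earnest money' does not hold → requirement n/a → met
7. trust account balance $105,000 ≥ $90,000 → met
8. errors-and-omissions coverage $1,100,000 ≥ $1,075,000 → met
9. errors-and-omissions renewal 174 days ago vs limit 180 → met
10. advertising compliance review 321 days ago vs limit 365 → met
11. designated managing brokers 3 ≥ 2 → met
All met.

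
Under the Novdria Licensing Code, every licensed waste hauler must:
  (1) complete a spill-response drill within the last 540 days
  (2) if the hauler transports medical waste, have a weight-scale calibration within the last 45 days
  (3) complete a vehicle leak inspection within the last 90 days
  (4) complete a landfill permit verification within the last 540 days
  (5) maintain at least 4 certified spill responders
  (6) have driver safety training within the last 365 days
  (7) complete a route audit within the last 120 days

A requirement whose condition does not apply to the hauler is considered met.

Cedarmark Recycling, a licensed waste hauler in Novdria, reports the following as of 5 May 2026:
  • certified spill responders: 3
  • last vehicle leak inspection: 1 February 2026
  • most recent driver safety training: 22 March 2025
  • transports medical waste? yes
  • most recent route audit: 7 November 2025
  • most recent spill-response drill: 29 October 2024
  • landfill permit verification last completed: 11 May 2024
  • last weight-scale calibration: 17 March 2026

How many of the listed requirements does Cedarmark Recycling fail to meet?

1. spill-response drill 553 days ago vs limit 540 → not met
2. condition 'transports medical waste' holds; weight-scale calibration 49 days ago vs limit 45 → not met
3. vehicle leak inspection 93 days ago vs limit 90 → not met
4. landfill permit verification 724 days ago vs limit 540 → not met
5. certified spill responders 3 < 4 → not met
6. driver safety training 409 days ago vs limit 365 → not met
7. route audit 179 days ago vs limit 120 → not met
Not met: 7 of 7

7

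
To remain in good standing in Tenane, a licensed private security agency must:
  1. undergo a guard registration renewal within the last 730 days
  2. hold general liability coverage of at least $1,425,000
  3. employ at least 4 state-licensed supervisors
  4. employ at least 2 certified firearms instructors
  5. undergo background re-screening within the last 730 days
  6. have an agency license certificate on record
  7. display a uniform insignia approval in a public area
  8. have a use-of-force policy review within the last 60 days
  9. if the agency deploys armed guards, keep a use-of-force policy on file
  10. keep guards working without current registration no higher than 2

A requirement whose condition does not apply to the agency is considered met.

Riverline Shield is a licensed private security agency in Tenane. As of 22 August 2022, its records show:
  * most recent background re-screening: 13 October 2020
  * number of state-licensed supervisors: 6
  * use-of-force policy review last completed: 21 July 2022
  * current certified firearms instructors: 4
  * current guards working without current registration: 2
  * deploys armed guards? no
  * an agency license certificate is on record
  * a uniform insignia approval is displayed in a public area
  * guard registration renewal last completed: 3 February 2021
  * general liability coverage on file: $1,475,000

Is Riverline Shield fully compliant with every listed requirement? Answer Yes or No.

Yes

1. guard registration renewal 565 days ago vs limit 730 → met
2. general liability coverage $1,475,000 ≥ $1,425,000 → met
3. state-licensed supervisors 6 ≥ 4 → met
4. certified firearms instructors 4 ≥ 2 → met
5. background re-screening 678 days ago vs limit 730 → met
6. agency license certificate present → met
7. uniform insignia approval present → met
8. use-of-force policy review 32 days ago vs limit 60 → met
9. condition 'deploys armed guards' does not hold → requirement n/a → met
10. guards working without current registration 2 ≤ 2 → met
All met.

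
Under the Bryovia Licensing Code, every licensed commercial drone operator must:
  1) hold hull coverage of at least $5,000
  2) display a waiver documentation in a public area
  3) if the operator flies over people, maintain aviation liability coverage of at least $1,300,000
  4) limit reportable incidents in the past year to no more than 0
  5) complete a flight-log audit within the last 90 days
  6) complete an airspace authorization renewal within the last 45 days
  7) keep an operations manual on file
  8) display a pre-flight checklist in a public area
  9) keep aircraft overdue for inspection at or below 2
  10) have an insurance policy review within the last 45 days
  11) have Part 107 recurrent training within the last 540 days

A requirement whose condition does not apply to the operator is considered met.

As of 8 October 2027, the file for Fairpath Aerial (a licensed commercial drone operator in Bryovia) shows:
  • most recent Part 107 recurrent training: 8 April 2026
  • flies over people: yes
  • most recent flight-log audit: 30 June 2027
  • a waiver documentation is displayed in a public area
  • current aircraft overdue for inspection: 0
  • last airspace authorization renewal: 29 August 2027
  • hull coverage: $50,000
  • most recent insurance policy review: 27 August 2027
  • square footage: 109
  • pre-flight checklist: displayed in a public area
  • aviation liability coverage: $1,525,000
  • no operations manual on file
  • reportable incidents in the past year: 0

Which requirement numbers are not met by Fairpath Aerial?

5, 7, 11

1. hull coverage $50,000 ≥ $5,000 → met
2. waiver documentation present → met
3. condition 'flies over people' holds; aviation liability coverage $1,525,000 ≥ $1,300,000 → met
4. reportable incidents in the past year 0 ≤ 0 → met
5. flight-log audit 100 days ago vs limit 90 → not met
6. airspace authorization renewal 40 days ago vs limit 45 → met
7. operations manual absent → not met
8. pre-flight checklist present → met
9. aircraft overdue for inspection 0 ≤ 2 → met
10. insurance policy review 42 days ago vs limit 45 → met
11. Part 107 recurrent training 548 days ago vs limit 540 → not met
Not met: 5, 7, 11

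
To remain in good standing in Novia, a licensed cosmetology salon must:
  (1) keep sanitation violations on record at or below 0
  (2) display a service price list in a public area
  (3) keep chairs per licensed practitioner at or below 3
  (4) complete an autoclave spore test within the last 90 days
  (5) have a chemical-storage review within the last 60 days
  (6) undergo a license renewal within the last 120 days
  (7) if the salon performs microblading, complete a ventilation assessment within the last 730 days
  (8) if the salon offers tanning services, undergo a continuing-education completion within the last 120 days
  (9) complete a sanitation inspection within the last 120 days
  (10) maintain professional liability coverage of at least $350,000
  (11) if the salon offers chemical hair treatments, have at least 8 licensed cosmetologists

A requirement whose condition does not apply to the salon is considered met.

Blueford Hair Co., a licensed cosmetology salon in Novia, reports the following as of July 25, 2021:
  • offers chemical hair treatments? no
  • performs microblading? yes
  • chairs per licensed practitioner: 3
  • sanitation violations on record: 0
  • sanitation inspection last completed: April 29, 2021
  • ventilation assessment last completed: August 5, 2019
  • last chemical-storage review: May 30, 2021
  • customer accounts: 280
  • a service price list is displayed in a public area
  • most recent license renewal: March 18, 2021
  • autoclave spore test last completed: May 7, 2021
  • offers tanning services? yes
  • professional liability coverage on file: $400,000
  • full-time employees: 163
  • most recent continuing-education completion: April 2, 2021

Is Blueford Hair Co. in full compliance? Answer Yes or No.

No

1. sanitation violations on record 0 ≤ 0 → met
2. service price list present → met
3. chairs per licensed practitioner 3 ≤ 3 → met
4. autoclave spore test 79 days ago vs limit 90 → met
5. chemical-storage review 56 days ago vs limit 60 → met
6. license renewal 129 days ago vs limit 120 → not met
7. condition 'performs microblading' holds; ventilation assessment 720 days ago vs limit 730 → met
8. condition 'offers tanning services' holds; continuing-education completion 114 days ago vs limit 120 → met
9. sanitation inspection 87 days ago vs limit 120 → met
10. professional liability coverage $400,000 ≥ $350,000 → met
11. condition 'offers chemical hair treatments' does not hold → requirement n/a → met
Not met: 6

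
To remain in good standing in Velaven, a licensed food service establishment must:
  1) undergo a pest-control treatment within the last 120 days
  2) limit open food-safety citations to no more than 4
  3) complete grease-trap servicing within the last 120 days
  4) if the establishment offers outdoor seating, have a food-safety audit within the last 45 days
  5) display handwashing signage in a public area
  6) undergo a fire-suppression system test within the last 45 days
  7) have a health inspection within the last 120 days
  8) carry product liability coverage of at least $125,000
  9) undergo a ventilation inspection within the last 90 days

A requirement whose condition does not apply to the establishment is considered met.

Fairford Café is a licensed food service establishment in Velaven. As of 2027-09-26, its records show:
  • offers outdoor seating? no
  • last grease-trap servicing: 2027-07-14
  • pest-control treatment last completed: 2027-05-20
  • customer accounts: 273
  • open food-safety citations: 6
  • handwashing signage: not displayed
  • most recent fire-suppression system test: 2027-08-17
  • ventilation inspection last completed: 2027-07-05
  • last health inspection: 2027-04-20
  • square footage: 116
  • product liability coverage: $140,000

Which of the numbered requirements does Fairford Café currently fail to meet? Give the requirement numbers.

1. pest-control treatment 129 days ago vs limit 120 → not met
2. open food-safety citations 6 > 4 → not met
3. grease-trap servicing 74 days ago vs limit 120 → met
4. condition 'offers outdoor seating' does not hold → requirement n/a → met
5. handwashing signage absent → not met
6. fire-suppression system test 40 days ago vs limit 45 → met
7. health inspection 159 days ago vs limit 120 → not met
8. product liability coverage $140,000 ≥ $125,000 → met
9. ventilation inspection 83 days ago vs limit 90 → met
Not met: 1, 2, 5, 7

1, 2, 5, 7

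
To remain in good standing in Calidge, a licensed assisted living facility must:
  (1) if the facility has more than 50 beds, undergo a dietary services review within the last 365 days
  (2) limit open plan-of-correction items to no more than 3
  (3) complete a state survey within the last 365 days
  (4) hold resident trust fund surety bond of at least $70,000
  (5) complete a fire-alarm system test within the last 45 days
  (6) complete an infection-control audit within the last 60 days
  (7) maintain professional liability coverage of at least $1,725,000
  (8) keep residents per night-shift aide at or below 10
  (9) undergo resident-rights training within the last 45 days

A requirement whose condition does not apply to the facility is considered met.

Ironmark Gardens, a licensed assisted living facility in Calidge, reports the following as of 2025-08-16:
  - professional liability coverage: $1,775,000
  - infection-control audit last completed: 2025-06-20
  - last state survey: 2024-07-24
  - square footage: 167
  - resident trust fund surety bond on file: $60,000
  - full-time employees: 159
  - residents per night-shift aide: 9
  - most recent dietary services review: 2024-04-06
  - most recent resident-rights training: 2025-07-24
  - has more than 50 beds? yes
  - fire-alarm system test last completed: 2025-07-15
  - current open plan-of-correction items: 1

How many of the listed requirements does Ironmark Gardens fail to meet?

3

1. condition 'has more than 50 beds' holds; dietary services review 497 days ago vs limit 365 → not met
2. open plan-of-correction items 1 ≤ 3 → met
3. state survey 388 days ago vs limit 365 → not met
4. resident trust fund surety bond $60,000 < $70,000 → not met
5. fire-alarm system test 32 days ago vs limit 45 → met
6. infection-control audit 57 days ago vs limit 60 → met
7. professional liability coverage $1,775,000 ≥ $1,725,000 → met
8. residents per night-shift aide 9 ≤ 10 → met
9. resident-rights training 23 days ago vs limit 45 → met
Not met: 3 of 9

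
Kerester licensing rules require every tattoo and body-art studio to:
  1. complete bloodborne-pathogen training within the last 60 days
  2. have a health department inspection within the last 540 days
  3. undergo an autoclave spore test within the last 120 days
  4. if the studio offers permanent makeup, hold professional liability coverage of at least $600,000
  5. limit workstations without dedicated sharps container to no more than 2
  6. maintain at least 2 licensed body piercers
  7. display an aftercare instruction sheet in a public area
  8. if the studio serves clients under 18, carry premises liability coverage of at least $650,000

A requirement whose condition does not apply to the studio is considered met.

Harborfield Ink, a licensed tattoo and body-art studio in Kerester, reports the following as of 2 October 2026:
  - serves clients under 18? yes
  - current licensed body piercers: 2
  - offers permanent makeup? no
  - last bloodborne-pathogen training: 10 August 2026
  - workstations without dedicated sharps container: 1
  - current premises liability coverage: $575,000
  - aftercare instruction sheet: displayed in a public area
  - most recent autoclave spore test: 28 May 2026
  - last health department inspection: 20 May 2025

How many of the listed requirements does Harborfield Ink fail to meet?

1. bloodborne-pathogen training 53 days ago vs limit 60 → met
2. health department inspection 500 days ago vs limit 540 → met
3. autoclave spore test 127 days ago vs limit 120 → not met
4. condition 'offers permanent makeup' does not hold → requirement n/a → met
5. workstations without dedicated sharps container 1 ≤ 2 → met
6. licensed body piercers 2 ≥ 2 → met
7. aftercare instruction sheet present → met
8. condition 'serves clients under 18' holds; premises liability coverage $575,000 < $650,000 → not met
Not met: 2 of 8

2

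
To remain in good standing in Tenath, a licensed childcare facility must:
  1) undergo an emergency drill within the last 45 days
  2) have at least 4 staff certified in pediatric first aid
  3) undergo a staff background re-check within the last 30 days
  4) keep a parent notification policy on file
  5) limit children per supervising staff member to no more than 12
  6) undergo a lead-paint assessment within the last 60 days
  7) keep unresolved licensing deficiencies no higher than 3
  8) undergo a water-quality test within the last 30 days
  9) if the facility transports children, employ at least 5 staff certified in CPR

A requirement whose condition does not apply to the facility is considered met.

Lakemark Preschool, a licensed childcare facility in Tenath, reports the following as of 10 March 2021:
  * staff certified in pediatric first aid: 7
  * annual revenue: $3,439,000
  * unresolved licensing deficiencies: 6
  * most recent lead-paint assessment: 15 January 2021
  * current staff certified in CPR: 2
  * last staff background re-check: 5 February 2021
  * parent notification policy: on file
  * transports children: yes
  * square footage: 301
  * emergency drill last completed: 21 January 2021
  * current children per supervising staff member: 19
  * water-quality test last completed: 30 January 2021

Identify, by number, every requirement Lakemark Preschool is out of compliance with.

1. emergency drill 48 days ago vs limit 45 → not met
2. staff certified in pediatric first aid 7 ≥ 4 → met
3. staff background re-check 33 days ago vs limit 30 → not met
4. parent notification policy present → met
5. children per supervising staff member 19 > 12 → not met
6. lead-paint assessment 54 days ago vs limit 60 → met
7. unresolved licensing deficiencies 6 > 3 → not met
8. water-quality test 39 days ago vs limit 30 → not met
9. condition 'transports children' holds; staff certified in CPR 2 < 5 → not met
Not met: 1, 3, 5, 7, 8, 9

1, 3, 5, 7, 8, 9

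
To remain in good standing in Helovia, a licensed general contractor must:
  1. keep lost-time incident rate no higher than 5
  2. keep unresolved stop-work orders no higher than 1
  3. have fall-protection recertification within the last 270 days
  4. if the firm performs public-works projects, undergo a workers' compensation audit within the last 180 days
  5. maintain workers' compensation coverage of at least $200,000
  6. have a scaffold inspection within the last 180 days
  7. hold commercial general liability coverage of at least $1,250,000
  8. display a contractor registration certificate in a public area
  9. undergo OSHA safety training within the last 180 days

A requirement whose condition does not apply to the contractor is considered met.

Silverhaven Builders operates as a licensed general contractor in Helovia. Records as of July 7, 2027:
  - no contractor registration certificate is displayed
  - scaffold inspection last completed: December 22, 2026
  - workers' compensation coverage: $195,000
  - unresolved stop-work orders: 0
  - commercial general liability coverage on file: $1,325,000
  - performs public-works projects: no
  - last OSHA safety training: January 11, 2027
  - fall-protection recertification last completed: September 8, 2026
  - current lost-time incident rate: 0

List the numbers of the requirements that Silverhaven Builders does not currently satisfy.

1. lost-time incident rate 0 ≤ 5 → met
2. unresolved stop-work orders 0 ≤ 1 → met
3. fall-protection recertification 302 days ago vs limit 270 → not met
4. condition 'performs public-works projects' does not hold → requirement n/a → met
5. workers' compensation coverage $195,000 < $200,000 → not met
6. scaffold inspection 197 days ago vs limit 180 → not met
7. commercial general liability coverage $1,325,000 ≥ $1,250,000 → met
8. contractor registration certificate absent → not met
9. OSHA safety training 177 days ago vs limit 180 → met
Not met: 3, 5, 6, 8

3, 5, 6, 8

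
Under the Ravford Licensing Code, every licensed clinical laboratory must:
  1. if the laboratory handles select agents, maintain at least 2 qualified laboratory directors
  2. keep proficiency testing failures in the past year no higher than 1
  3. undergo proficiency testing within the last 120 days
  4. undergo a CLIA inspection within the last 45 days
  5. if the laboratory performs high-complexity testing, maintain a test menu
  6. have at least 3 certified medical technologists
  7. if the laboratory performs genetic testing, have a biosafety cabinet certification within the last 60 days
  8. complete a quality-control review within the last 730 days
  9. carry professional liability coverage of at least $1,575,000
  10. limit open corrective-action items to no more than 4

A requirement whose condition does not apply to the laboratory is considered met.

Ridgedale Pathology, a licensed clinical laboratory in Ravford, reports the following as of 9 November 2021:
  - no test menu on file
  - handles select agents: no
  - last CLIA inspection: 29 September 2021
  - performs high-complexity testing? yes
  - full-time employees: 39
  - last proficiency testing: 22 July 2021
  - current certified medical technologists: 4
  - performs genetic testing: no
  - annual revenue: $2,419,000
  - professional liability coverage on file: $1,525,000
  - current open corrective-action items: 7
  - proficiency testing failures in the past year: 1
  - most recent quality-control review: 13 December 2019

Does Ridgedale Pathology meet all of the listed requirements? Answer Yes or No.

1. condition 'handles select agents' does not hold → requirement n/a → met
2. proficiency testing failures in the past year 1 ≤ 1 → met
3. proficiency testing 110 days ago vs limit 120 → met
4. CLIA inspection 41 days ago vs limit 45 → met
5. condition 'performs high-complexity testing' holds; test menu absent → not met
6. certified medical technologists 4 ≥ 3 → met
7. condition 'performs genetic testing' does not hold → requirement n/a → met
8. quality-control review 697 days ago vs limit 730 → met
9. professional liability coverage $1,525,000 < $1,575,000 → not met
10. open corrective-action items 7 > 4 → not met
Not met: 5, 9, 10

No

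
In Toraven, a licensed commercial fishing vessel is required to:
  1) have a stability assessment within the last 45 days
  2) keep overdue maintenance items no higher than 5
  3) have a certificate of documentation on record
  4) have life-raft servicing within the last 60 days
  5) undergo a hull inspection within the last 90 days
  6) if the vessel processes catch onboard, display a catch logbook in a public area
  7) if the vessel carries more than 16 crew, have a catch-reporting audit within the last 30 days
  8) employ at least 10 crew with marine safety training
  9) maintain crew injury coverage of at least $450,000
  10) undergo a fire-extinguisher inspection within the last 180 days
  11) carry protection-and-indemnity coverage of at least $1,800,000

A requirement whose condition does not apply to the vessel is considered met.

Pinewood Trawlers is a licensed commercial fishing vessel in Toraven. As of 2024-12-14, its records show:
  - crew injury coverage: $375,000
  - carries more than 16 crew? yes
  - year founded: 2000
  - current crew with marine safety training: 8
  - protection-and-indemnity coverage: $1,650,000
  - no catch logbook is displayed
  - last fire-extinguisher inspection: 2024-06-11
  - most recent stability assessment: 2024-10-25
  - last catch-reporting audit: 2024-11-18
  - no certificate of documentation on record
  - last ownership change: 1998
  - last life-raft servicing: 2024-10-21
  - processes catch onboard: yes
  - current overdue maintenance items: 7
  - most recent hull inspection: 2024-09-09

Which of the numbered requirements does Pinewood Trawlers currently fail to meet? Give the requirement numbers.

1. stability assessment 50 days ago vs limit 45 → not met
2. overdue maintenance items 7 > 5 → not met
3. certificate of documentation absent → not met
4. life-raft servicing 54 days ago vs limit 60 → met
5. hull inspection 96 days ago vs limit 90 → not met
6. condition 'processes catch onboard' holds; catch logbook absent → not met
7. condition 'carries more than 16 crew' holds; catch-reporting audit 26 days ago vs limit 30 → met
8. crew with marine safety training 8 < 10 → not met
9. crew injury coverage $375,000 < $450,000 → not met
10. fire-extinguisher inspection 186 days ago vs limit 180 → not met
11. protection-and-indemnity coverage $1,650,000 < $1,800,000 → not met
Not met: 1, 2, 3, 5, 6, 8, 9, 10, 11

1, 2, 3, 5, 6, 8, 9, 10, 11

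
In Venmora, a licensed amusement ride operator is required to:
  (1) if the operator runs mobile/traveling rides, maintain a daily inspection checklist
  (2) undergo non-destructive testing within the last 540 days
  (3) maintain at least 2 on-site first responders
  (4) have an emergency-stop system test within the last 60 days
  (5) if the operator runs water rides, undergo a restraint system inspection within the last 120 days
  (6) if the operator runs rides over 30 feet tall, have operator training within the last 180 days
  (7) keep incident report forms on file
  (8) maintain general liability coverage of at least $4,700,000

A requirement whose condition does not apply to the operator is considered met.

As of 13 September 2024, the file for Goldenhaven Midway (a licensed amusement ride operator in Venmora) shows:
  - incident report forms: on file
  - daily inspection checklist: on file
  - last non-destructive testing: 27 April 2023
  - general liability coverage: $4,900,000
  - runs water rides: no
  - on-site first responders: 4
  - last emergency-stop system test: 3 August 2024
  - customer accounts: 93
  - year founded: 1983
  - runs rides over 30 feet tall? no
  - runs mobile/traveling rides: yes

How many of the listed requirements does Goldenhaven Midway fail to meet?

1. condition 'runs mobile/traveling rides' holds; daily inspection checklist present → met
2. non-destructive testing 505 days ago vs limit 540 → met
3. on-site first responders 4 ≥ 2 → met
4. emergency-stop system test 41 days ago vs limit 60 → met
5. condition 'runs water rides' does not hold → requirement n/a → met
6. condition 'runs rides over 30 feet tall' does not hold → requirement n/a → met
7. incident report forms present → met
8. general liability coverage $4,900,000 ≥ $4,700,000 → met
Not met: 0 of 8

0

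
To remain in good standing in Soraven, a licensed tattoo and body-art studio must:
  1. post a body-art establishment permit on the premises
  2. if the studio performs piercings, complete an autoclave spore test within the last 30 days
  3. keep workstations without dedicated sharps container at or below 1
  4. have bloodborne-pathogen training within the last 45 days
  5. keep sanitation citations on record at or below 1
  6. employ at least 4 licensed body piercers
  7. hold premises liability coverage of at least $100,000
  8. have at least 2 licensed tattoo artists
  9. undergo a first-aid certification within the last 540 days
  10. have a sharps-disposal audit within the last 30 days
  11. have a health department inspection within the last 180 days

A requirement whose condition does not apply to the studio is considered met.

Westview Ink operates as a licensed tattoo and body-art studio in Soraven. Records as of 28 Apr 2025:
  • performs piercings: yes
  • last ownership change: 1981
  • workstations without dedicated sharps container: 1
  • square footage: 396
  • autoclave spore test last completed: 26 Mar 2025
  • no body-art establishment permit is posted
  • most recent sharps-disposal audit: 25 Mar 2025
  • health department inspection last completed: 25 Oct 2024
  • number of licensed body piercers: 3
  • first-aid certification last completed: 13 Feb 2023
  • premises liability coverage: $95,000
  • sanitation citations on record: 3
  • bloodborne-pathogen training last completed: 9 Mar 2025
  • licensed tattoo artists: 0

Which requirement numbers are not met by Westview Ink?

1. body-art establishment permit absent → not met
2. condition 'performs piercings' holds; autoclave spore test 33 days ago vs limit 30 → not met
3. workstations without dedicated sharps container 1 ≤ 1 → met
4. bloodborne-pathogen training 50 days ago vs limit 45 → not met
5. sanitation citations on record 3 > 1 → not met
6. licensed body piercers 3 < 4 → not met
7. premises liability coverage $95,000 < $100,000 → not met
8. licensed tattoo artists 0 < 2 → not met
9. first-aid certification 805 days ago vs limit 540 → not met
10. sharps-disposal audit 34 days ago vs limit 30 → not met
11. health department inspection 185 days ago vs limit 180 → not met
Not met: 1, 2, 4, 5, 6, 7, 8, 9, 10, 11

1, 2, 4, 5, 6, 7, 8, 9, 10, 11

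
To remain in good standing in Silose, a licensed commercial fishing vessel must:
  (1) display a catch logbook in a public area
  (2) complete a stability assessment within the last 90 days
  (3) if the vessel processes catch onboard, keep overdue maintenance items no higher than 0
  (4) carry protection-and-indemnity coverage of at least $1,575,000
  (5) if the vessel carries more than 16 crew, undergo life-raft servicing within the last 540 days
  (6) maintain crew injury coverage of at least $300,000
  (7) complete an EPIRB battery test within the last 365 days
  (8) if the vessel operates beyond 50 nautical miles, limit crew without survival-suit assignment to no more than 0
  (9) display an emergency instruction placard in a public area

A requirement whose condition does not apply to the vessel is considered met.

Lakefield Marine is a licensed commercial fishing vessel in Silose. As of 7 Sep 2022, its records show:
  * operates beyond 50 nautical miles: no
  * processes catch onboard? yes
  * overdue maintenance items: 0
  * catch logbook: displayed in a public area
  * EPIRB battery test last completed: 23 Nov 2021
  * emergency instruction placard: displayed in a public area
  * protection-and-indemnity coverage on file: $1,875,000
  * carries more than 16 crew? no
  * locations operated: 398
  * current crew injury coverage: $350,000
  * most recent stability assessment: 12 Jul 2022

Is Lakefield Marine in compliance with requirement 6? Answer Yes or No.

6. crew injury coverage $350,000 ≥ $300,000 → met

Yes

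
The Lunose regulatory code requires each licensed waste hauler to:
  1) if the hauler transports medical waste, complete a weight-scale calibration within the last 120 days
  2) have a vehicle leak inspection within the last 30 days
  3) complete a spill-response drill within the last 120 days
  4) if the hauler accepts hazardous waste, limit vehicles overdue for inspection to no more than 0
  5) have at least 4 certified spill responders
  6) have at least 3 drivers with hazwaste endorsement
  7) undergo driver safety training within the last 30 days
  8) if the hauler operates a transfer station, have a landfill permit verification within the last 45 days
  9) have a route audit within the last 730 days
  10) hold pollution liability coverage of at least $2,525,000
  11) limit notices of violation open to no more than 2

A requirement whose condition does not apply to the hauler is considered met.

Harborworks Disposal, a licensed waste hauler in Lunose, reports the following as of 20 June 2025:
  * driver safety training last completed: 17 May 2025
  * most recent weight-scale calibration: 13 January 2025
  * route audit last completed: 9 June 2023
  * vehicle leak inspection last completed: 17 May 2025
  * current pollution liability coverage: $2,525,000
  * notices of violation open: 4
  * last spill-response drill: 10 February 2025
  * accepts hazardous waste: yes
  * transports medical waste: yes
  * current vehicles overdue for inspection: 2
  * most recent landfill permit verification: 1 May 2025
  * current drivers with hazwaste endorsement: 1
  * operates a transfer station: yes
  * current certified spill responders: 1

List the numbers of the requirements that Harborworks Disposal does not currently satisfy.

1, 2, 3, 4, 5, 6, 7, 8, 9, 11

1. condition 'transports medical waste' holds; weight-scale calibration 158 days ago vs limit 120 → not met
2. vehicle leak inspection 34 days ago vs limit 30 → not met
3. spill-response drill 130 days ago vs limit 120 → not met
4. condition 'accepts hazardous waste' holds; vehicles overdue for inspection 2 > 0 → not met
5. certified spill responders 1 < 4 → not met
6. drivers with hazwaste endorsement 1 < 3 → not met
7. driver safety training 34 days ago vs limit 30 → not met
8. condition 'operates a transfer station' holds; landfill permit verification 50 days ago vs limit 45 → not met
9. route audit 742 days ago vs limit 730 → not met
10. pollution liability coverage $2,525,000 ≥ $2,525,000 → met
11. notices of violation open 4 > 2 → not met
Not met: 1, 2, 3, 4, 5, 6, 7, 8, 9, 11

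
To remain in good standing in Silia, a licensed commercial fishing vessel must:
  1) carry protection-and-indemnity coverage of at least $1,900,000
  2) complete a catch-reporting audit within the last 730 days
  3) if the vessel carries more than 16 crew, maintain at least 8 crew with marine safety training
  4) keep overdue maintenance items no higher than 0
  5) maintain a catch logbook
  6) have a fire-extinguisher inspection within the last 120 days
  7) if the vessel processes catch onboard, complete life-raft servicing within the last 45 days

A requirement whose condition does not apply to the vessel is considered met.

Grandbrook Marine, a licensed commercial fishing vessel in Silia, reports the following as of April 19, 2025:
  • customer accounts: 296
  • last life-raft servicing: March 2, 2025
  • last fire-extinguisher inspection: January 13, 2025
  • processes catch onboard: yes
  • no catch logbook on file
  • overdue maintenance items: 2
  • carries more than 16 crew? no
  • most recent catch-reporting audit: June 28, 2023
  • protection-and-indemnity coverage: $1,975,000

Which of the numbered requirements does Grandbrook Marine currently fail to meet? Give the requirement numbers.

1. protection-and-indemnity coverage $1,975,000 ≥ $1,900,000 → met
2. catch-reporting audit 661 days ago vs limit 730 → met
3. condition 'carries more than 16 crew' does not hold → requirement n/a → met
4. overdue maintenance items 2 > 0 → not met
5. catch logbook absent → not met
6. fire-extinguisher inspection 96 days ago vs limit 120 → met
7. condition 'processes catch onboard' holds; life-raft servicing 48 days ago vs limit 45 → not met
Not met: 4, 5, 7

4, 5, 7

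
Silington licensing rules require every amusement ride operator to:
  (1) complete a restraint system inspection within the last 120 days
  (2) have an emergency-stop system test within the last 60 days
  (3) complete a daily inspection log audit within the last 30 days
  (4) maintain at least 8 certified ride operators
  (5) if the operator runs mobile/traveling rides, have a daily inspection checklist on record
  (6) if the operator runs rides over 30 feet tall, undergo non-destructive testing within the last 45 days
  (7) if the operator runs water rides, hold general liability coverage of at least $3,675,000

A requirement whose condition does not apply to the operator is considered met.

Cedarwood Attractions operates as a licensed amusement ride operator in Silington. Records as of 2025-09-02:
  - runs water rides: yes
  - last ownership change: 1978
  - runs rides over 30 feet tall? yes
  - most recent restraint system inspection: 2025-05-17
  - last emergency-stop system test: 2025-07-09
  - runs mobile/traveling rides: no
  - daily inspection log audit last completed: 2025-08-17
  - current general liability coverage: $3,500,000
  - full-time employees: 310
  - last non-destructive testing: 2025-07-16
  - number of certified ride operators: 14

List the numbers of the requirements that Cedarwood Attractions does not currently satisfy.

6, 7

1. restraint system inspection 108 days ago vs limit 120 → met
2. emergency-stop system test 55 days ago vs limit 60 → met
3. daily inspection log audit 16 days ago vs limit 30 → met
4. certified ride operators 14 ≥ 8 → met
5. condition 'runs mobile/traveling rides' does not hold → requirement n/a → met
6. condition 'runs rides over 30 feet tall' holds; non-destructive testing 48 days ago vs limit 45 → not met
7. condition 'runs water rides' holds; general liability coverage $3,500,000 < $3,675,000 → not met
Not met: 6, 7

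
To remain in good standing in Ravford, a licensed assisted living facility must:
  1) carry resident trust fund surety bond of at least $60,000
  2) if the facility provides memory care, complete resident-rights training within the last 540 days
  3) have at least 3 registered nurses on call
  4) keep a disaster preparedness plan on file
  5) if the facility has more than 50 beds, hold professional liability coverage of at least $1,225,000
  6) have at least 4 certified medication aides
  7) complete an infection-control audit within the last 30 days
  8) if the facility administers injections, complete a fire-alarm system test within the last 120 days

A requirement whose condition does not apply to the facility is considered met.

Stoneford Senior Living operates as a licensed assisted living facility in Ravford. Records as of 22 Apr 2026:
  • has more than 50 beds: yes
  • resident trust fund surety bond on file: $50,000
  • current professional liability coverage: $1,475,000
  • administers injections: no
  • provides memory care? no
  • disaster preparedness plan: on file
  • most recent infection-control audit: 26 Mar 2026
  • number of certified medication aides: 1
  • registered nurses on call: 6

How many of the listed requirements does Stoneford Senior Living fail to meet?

1. resident trust fund surety bond $50,000 < $60,000 → not met
2. condition 'provides memory care' does not hold → requirement n/a → met
3. registered nurses on call 6 ≥ 3 → met
4. disaster preparedness plan present → met
5. condition 'has more than 50 beds' holds; professional liability coverage $1,475,000 ≥ $1,225,000 → met
6. certified medication aides 1 < 4 → not met
7. infection-control audit 27 days ago vs limit 30 → met
8. condition 'administers injections' does not hold → requirement n/a → met
Not met: 2 of 8

2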